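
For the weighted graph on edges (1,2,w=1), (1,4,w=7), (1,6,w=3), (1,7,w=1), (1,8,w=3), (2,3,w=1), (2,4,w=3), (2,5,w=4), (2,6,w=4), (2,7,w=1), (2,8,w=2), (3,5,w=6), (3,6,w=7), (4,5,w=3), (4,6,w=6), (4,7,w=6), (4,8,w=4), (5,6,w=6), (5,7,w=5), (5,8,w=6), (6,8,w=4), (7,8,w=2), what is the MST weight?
14 (MST edges: (1,2,w=1), (1,6,w=3), (1,7,w=1), (2,3,w=1), (2,4,w=3), (2,8,w=2), (4,5,w=3); sum of weights 1 + 3 + 1 + 1 + 3 + 2 + 3 = 14)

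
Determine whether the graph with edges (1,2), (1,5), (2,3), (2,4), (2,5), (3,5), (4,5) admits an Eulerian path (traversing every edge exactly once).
Yes — and in fact it has an Eulerian circuit (the graph is connected and all 5 vertices have even degree)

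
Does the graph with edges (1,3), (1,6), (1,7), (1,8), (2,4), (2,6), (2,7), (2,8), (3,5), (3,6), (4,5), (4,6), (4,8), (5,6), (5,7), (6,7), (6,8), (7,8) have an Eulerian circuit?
No (4 vertices have odd degree: {3, 6, 7, 8}; Eulerian circuit requires 0)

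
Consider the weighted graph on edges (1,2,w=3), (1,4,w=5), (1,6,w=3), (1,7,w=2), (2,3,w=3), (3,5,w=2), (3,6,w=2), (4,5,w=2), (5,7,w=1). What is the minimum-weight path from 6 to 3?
2 (path: 6 -> 3; weights 2 = 2)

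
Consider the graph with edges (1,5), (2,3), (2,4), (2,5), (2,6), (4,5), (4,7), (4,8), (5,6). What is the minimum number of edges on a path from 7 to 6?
3 (path: 7 -> 4 -> 2 -> 6, 3 edges)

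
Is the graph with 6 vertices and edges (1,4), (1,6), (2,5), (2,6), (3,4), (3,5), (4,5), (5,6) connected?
Yes (BFS from 1 visits [1, 4, 6, 3, 5, 2] — all 6 vertices reached)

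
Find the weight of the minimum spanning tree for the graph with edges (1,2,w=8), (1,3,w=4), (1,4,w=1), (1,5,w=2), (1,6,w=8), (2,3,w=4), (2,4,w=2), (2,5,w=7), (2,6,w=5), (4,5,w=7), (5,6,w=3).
12 (MST edges: (1,3,w=4), (1,4,w=1), (1,5,w=2), (2,4,w=2), (5,6,w=3); sum of weights 4 + 1 + 2 + 2 + 3 = 12)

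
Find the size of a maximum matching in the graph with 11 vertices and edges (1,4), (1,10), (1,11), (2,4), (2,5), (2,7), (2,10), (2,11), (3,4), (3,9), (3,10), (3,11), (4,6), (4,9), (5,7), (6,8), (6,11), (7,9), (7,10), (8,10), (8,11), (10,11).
5 (matching: (1,10), (3,11), (4,9), (5,7), (6,8); upper bound floor(n/2) = floor(11/2) = 5)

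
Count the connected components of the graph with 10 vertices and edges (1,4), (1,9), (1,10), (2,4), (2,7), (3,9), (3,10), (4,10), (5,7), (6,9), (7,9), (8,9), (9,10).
1 (components: {1, 2, 3, 4, 5, 6, 7, 8, 9, 10})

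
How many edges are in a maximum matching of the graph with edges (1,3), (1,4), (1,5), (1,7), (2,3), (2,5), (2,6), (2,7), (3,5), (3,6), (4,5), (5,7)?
3 (matching: (1,7), (3,6), (4,5); upper bound floor(n/2) = floor(7/2) = 3)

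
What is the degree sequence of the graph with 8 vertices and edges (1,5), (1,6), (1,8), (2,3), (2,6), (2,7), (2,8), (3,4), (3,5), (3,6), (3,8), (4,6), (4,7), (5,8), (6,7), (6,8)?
[6, 5, 5, 4, 3, 3, 3, 3] (degrees: deg(1)=3, deg(2)=4, deg(3)=5, deg(4)=3, deg(5)=3, deg(6)=6, deg(7)=3, deg(8)=5)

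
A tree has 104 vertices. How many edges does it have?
103 (A tree on V vertices has V - 1 edges, so 104 - 1 = 103)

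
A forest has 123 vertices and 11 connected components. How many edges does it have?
112 (Each of the 11 component trees on V_i vertices has V_i - 1 edges; summing gives V - C = 123 - 11 = 112)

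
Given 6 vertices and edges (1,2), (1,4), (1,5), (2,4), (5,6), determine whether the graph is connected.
No, it has 2 components: {1, 2, 4, 5, 6}, {3}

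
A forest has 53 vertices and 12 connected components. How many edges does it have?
41 (Each of the 12 component trees on V_i vertices has V_i - 1 edges; summing gives V - C = 53 - 12 = 41)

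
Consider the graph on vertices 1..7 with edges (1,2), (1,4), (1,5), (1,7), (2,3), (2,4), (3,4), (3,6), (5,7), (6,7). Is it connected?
Yes (BFS from 1 visits [1, 2, 4, 5, 7, 3, 6] — all 7 vertices reached)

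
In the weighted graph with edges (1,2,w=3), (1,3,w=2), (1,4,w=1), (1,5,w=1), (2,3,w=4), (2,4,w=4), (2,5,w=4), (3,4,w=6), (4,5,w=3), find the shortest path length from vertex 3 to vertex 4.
3 (path: 3 -> 1 -> 4; weights 2 + 1 = 3)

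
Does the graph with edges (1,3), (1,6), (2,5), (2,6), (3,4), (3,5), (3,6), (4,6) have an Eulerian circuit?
Yes (the graph is connected and all 6 vertices have even degree)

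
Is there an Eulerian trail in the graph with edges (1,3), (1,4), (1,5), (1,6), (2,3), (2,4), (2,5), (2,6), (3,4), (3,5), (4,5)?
Yes — and in fact it has an Eulerian circuit (the graph is connected and all 6 vertices have even degree)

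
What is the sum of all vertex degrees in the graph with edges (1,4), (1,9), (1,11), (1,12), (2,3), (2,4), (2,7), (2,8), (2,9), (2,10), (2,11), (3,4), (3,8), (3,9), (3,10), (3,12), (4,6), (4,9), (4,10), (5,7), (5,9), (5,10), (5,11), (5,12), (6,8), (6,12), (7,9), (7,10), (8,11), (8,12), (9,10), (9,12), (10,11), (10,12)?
68 (handshake: sum of degrees = 2|E| = 2 x 34 = 68)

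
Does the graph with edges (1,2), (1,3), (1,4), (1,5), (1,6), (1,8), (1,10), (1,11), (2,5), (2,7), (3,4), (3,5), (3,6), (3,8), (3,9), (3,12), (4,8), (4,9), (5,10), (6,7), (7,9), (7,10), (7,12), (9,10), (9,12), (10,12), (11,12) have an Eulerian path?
No (8 vertices have odd degree: {2, 3, 6, 7, 8, 9, 10, 12}; Eulerian path requires 0 or 2)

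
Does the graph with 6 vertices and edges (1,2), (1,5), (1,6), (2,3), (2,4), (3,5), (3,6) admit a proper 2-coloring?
Yes. Partition: {1, 3, 4}, {2, 5, 6}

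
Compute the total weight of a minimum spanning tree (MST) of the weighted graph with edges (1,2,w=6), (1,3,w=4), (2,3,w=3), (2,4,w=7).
14 (MST edges: (1,3,w=4), (2,3,w=3), (2,4,w=7); sum of weights 4 + 3 + 7 = 14)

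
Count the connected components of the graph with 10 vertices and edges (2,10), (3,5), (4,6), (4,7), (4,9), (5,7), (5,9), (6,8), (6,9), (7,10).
2 (components: {1}, {2, 3, 4, 5, 6, 7, 8, 9, 10})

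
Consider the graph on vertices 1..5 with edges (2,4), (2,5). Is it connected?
No, it has 3 components: {1}, {2, 4, 5}, {3}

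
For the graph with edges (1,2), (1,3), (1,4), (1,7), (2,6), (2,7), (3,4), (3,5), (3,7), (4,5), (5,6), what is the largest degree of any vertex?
4 (attained at vertices 1, 3)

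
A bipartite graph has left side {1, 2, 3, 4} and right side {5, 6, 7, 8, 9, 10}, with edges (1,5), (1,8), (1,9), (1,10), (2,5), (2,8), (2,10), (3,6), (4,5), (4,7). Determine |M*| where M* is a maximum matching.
4 (matching: (1,9), (2,10), (3,6), (4,7); upper bound min(|L|,|R|) = min(4,6) = 4)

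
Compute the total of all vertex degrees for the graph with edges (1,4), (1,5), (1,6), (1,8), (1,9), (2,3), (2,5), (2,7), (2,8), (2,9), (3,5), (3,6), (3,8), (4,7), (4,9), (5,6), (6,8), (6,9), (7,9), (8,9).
40 (handshake: sum of degrees = 2|E| = 2 x 20 = 40)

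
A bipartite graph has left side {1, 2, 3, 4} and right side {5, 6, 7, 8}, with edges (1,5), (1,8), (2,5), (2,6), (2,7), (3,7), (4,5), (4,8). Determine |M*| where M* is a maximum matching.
4 (matching: (1,8), (2,6), (3,7), (4,5); upper bound min(|L|,|R|) = min(4,4) = 4)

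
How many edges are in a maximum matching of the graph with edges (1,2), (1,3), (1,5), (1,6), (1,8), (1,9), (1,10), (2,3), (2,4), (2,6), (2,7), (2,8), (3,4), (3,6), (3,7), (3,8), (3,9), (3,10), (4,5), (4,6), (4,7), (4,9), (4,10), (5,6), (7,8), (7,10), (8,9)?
5 (matching: (1,10), (2,8), (3,9), (4,7), (5,6); upper bound floor(n/2) = floor(10/2) = 5)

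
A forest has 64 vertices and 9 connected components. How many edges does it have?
55 (Each of the 9 component trees on V_i vertices has V_i - 1 edges; summing gives V - C = 64 - 9 = 55)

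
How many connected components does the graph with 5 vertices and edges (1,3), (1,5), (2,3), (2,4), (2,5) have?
1 (components: {1, 2, 3, 4, 5})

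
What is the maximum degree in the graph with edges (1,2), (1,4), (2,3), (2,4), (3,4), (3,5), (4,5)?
4 (attained at vertex 4)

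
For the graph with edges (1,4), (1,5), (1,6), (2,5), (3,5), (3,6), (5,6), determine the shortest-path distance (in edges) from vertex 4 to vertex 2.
3 (path: 4 -> 1 -> 5 -> 2, 3 edges)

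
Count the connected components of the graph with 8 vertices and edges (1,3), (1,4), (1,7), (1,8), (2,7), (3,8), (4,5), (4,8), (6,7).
1 (components: {1, 2, 3, 4, 5, 6, 7, 8})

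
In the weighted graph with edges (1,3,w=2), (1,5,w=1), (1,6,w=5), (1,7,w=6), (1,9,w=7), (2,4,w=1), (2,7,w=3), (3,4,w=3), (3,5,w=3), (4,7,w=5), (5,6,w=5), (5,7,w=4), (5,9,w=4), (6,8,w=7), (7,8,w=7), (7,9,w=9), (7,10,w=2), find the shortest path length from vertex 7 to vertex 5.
4 (path: 7 -> 5; weights 4 = 4)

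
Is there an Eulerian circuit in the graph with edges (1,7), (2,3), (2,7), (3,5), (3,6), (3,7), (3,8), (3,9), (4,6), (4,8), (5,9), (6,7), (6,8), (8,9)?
No (2 vertices have odd degree: {1, 9}; Eulerian circuit requires 0)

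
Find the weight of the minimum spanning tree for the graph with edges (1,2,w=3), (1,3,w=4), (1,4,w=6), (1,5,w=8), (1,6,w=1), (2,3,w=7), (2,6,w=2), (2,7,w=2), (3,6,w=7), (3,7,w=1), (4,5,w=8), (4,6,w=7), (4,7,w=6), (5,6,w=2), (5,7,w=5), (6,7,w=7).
14 (MST edges: (1,4,w=6), (1,6,w=1), (2,6,w=2), (2,7,w=2), (3,7,w=1), (5,6,w=2); sum of weights 6 + 1 + 2 + 2 + 1 + 2 = 14)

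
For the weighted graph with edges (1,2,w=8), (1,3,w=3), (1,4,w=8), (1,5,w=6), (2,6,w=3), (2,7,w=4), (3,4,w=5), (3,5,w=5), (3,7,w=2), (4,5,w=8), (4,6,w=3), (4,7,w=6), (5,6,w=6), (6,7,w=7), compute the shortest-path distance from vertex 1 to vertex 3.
3 (path: 1 -> 3; weights 3 = 3)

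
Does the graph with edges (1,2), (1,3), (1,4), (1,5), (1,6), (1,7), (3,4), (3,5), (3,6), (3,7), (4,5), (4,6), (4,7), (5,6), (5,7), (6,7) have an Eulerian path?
No (6 vertices have odd degree: {2, 3, 4, 5, 6, 7}; Eulerian path requires 0 or 2)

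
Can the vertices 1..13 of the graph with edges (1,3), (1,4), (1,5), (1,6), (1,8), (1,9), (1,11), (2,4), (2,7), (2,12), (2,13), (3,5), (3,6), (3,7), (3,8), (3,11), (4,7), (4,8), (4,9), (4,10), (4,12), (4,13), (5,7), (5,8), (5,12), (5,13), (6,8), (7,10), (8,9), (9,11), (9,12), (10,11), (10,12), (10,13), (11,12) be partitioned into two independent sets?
No (odd cycle of length 3: 5 -> 1 -> 8 -> 5)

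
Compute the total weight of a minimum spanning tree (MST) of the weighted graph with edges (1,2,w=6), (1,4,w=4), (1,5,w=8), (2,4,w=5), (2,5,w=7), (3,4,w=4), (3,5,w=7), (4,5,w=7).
20 (MST edges: (1,4,w=4), (2,4,w=5), (2,5,w=7), (3,4,w=4); sum of weights 4 + 5 + 7 + 4 = 20)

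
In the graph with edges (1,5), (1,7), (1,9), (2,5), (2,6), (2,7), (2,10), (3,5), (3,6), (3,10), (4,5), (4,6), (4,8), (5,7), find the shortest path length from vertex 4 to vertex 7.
2 (path: 4 -> 5 -> 7, 2 edges)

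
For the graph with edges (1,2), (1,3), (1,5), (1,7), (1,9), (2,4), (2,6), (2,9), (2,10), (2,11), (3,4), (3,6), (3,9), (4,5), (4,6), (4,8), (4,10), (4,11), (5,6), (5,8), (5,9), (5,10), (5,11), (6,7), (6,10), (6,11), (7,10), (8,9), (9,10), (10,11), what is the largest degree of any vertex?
7 (attained at vertices 4, 5, 6, 10)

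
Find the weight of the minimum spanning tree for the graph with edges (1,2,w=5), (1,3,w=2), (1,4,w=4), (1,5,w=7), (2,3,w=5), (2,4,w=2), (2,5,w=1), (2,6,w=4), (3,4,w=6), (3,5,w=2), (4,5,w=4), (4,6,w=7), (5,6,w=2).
9 (MST edges: (1,3,w=2), (2,4,w=2), (2,5,w=1), (3,5,w=2), (5,6,w=2); sum of weights 2 + 2 + 1 + 2 + 2 = 9)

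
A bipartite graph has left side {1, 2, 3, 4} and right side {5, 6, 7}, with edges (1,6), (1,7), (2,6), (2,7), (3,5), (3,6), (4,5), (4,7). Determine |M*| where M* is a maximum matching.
3 (matching: (1,7), (2,6), (3,5); upper bound min(|L|,|R|) = min(4,3) = 3)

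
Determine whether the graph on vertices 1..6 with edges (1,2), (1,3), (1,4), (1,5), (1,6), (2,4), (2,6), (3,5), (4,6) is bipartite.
No (odd cycle of length 3: 6 -> 1 -> 2 -> 6)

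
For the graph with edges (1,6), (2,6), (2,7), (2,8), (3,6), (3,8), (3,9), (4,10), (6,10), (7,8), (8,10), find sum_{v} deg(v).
22 (handshake: sum of degrees = 2|E| = 2 x 11 = 22)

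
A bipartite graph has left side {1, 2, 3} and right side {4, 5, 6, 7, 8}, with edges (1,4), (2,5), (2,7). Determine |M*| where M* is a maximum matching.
2 (matching: (1,4), (2,7); upper bound min(|L|,|R|) = min(3,5) = 3)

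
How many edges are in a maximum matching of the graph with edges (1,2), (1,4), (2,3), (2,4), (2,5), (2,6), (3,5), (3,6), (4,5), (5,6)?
3 (matching: (1,2), (3,6), (4,5); upper bound floor(n/2) = floor(6/2) = 3)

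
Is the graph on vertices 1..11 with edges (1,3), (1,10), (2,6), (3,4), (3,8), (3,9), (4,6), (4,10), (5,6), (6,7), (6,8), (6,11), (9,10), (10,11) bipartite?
Yes. Partition: {1, 2, 4, 5, 7, 8, 9, 11}, {3, 6, 10}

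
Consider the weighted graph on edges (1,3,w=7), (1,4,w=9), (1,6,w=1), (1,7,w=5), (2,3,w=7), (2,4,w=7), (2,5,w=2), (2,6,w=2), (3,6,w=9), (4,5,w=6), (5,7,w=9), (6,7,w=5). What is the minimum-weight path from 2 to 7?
7 (path: 2 -> 6 -> 7; weights 2 + 5 = 7)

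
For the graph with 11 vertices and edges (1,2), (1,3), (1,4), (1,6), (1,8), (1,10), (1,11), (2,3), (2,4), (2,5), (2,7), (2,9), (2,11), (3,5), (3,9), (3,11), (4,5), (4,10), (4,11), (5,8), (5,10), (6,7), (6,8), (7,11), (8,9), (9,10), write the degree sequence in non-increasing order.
[7, 7, 5, 5, 5, 5, 4, 4, 4, 3, 3] (degrees: deg(1)=7, deg(2)=7, deg(3)=5, deg(4)=5, deg(5)=5, deg(6)=3, deg(7)=3, deg(8)=4, deg(9)=4, deg(10)=4, deg(11)=5)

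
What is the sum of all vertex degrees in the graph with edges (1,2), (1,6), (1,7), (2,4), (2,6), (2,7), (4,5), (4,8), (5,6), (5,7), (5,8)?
22 (handshake: sum of degrees = 2|E| = 2 x 11 = 22)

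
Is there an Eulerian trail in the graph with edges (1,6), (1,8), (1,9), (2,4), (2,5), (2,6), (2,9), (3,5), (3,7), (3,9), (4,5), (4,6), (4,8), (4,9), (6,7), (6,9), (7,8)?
No (8 vertices have odd degree: {1, 3, 4, 5, 6, 7, 8, 9}; Eulerian path requires 0 or 2)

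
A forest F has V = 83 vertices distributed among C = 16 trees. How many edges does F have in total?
67 (Each of the 16 component trees on V_i vertices has V_i - 1 edges; summing gives V - C = 83 - 16 = 67)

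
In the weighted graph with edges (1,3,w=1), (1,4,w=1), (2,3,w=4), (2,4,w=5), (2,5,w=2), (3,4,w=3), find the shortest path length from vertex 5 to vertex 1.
7 (path: 5 -> 2 -> 3 -> 1; weights 2 + 4 + 1 = 7)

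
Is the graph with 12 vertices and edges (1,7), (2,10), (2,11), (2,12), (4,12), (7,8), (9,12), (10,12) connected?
No, it has 5 components: {1, 7, 8}, {2, 4, 9, 10, 11, 12}, {3}, {5}, {6}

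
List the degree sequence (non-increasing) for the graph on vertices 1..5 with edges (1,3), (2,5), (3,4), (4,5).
[2, 2, 2, 1, 1] (degrees: deg(1)=1, deg(2)=1, deg(3)=2, deg(4)=2, deg(5)=2)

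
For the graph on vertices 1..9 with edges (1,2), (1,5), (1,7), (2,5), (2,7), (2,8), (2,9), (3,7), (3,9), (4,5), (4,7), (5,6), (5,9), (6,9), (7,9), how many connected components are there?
1 (components: {1, 2, 3, 4, 5, 6, 7, 8, 9})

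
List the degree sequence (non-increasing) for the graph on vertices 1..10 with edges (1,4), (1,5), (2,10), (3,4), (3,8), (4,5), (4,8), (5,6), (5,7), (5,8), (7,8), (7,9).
[5, 4, 4, 3, 2, 2, 1, 1, 1, 1] (degrees: deg(1)=2, deg(2)=1, deg(3)=2, deg(4)=4, deg(5)=5, deg(6)=1, deg(7)=3, deg(8)=4, deg(9)=1, deg(10)=1)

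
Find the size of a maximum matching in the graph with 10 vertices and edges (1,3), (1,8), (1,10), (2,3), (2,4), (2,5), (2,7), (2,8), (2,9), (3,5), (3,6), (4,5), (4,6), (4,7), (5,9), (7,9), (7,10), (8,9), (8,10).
5 (matching: (1,8), (2,9), (3,6), (4,5), (7,10); upper bound floor(n/2) = floor(10/2) = 5)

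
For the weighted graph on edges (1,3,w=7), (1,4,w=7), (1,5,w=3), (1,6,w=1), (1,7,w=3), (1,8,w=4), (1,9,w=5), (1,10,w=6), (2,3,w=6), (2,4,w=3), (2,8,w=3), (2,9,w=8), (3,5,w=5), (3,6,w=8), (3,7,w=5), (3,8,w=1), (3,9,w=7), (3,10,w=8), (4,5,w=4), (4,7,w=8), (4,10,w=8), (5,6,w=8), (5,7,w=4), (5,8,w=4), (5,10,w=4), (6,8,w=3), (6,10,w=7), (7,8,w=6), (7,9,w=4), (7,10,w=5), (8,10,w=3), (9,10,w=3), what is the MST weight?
23 (MST edges: (1,5,w=3), (1,6,w=1), (1,7,w=3), (2,4,w=3), (2,8,w=3), (3,8,w=1), (6,8,w=3), (8,10,w=3), (9,10,w=3); sum of weights 3 + 1 + 3 + 3 + 3 + 1 + 3 + 3 + 3 = 23)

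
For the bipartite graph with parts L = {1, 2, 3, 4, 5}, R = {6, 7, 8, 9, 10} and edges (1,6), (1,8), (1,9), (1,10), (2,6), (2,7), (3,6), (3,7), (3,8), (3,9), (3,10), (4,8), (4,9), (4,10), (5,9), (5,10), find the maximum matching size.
5 (matching: (1,10), (2,7), (3,6), (4,8), (5,9); upper bound min(|L|,|R|) = min(5,5) = 5)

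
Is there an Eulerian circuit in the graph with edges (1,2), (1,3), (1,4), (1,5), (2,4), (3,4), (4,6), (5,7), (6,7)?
Yes (the graph is connected and all 7 vertices have even degree)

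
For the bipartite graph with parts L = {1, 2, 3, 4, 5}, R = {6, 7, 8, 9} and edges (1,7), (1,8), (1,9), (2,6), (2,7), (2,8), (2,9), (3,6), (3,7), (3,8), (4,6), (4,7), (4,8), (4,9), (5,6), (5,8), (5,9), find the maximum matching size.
4 (matching: (1,9), (2,8), (3,7), (4,6); upper bound min(|L|,|R|) = min(5,4) = 4)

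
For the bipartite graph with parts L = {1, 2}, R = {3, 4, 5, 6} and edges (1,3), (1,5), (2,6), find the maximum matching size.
2 (matching: (1,5), (2,6); upper bound min(|L|,|R|) = min(2,4) = 2)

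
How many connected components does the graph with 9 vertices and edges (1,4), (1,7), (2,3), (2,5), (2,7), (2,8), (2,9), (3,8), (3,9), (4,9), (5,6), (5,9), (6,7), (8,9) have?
1 (components: {1, 2, 3, 4, 5, 6, 7, 8, 9})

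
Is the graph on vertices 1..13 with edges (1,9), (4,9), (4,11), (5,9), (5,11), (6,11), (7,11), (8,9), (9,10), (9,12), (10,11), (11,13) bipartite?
Yes. Partition: {1, 2, 3, 4, 5, 6, 7, 8, 10, 12, 13}, {9, 11}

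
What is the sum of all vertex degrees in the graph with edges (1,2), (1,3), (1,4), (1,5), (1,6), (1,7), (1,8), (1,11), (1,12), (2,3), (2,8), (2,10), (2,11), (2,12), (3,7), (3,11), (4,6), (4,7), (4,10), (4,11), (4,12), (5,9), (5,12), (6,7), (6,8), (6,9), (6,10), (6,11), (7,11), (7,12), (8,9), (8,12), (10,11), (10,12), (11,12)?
70 (handshake: sum of degrees = 2|E| = 2 x 35 = 70)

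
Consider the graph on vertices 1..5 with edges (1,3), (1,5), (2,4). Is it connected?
No, it has 2 components: {1, 3, 5}, {2, 4}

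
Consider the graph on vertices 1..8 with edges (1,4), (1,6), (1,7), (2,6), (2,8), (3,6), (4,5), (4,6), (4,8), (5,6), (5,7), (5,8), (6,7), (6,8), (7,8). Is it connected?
Yes (BFS from 1 visits [1, 4, 6, 7, 5, 8, 2, 3] — all 8 vertices reached)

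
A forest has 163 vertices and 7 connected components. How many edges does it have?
156 (Each of the 7 component trees on V_i vertices has V_i - 1 edges; summing gives V - C = 163 - 7 = 156)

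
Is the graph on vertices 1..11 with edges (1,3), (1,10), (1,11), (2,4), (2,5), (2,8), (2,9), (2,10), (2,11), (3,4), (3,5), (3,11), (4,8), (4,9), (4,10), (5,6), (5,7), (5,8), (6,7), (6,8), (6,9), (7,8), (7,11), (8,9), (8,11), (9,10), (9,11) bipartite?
No (odd cycle of length 3: 3 -> 1 -> 11 -> 3)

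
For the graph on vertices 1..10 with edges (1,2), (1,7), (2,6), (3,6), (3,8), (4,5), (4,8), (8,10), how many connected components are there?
2 (components: {1, 2, 3, 4, 5, 6, 7, 8, 10}, {9})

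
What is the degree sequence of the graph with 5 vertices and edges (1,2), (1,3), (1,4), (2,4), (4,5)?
[3, 3, 2, 1, 1] (degrees: deg(1)=3, deg(2)=2, deg(3)=1, deg(4)=3, deg(5)=1)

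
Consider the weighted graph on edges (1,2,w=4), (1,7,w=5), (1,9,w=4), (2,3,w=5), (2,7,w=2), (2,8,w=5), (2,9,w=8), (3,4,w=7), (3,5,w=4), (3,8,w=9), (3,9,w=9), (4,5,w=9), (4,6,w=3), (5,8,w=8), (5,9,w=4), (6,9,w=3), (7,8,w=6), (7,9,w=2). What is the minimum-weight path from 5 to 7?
6 (path: 5 -> 9 -> 7; weights 4 + 2 = 6)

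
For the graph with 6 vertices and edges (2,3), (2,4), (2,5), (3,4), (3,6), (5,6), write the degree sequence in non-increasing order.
[3, 3, 2, 2, 2, 0] (degrees: deg(1)=0, deg(2)=3, deg(3)=3, deg(4)=2, deg(5)=2, deg(6)=2)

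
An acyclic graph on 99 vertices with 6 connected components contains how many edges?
93 (Each of the 6 component trees on V_i vertices has V_i - 1 edges; summing gives V - C = 99 - 6 = 93)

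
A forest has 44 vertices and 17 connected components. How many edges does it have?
27 (Each of the 17 component trees on V_i vertices has V_i - 1 edges; summing gives V - C = 44 - 17 = 27)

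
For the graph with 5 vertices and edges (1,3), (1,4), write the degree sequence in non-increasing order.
[2, 1, 1, 0, 0] (degrees: deg(1)=2, deg(2)=0, deg(3)=1, deg(4)=1, deg(5)=0)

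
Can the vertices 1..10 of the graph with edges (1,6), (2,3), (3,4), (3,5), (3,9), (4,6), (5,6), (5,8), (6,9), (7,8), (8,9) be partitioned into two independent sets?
Yes. Partition: {1, 2, 4, 5, 7, 9, 10}, {3, 6, 8}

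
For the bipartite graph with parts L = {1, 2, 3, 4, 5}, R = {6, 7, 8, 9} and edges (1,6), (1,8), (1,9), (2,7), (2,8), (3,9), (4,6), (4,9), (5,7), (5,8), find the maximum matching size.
4 (matching: (1,9), (2,8), (4,6), (5,7); upper bound min(|L|,|R|) = min(5,4) = 4)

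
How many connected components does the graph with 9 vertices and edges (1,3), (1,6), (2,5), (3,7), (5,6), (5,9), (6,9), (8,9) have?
2 (components: {1, 2, 3, 5, 6, 7, 8, 9}, {4})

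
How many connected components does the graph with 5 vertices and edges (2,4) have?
4 (components: {1}, {2, 4}, {3}, {5})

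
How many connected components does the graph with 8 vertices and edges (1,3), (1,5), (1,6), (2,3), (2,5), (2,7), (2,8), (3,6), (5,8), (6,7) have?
2 (components: {1, 2, 3, 5, 6, 7, 8}, {4})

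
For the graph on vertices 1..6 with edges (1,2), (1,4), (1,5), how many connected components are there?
3 (components: {1, 2, 4, 5}, {3}, {6})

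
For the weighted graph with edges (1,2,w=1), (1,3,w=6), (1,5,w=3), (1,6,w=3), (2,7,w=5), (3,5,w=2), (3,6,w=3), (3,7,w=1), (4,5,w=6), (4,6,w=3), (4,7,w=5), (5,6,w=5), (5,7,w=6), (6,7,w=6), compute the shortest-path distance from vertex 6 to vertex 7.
4 (path: 6 -> 3 -> 7; weights 3 + 1 = 4)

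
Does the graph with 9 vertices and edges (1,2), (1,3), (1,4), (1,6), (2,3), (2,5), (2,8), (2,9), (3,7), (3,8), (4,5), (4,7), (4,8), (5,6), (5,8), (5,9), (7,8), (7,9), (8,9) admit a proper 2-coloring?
No (odd cycle of length 3: 2 -> 1 -> 3 -> 2)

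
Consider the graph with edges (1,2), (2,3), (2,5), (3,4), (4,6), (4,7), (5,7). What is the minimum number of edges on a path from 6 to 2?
3 (path: 6 -> 4 -> 3 -> 2, 3 edges)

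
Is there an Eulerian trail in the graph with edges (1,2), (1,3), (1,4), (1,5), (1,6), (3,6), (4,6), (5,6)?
Yes (the graph is connected and exactly 2 vertices have odd degree: {1, 2}; any Eulerian path must start and end at those)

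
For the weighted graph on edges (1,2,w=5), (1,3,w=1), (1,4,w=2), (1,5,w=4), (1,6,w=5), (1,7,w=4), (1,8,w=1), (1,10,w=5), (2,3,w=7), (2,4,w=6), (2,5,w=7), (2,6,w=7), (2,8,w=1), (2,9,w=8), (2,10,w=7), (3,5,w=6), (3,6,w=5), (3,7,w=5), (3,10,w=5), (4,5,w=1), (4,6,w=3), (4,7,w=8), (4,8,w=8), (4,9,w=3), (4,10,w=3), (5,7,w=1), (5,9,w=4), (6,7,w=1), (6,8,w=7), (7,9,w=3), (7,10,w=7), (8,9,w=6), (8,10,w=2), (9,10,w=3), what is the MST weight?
13 (MST edges: (1,3,w=1), (1,4,w=2), (1,8,w=1), (2,8,w=1), (4,5,w=1), (4,9,w=3), (5,7,w=1), (6,7,w=1), (8,10,w=2); sum of weights 1 + 2 + 1 + 1 + 1 + 3 + 1 + 1 + 2 = 13)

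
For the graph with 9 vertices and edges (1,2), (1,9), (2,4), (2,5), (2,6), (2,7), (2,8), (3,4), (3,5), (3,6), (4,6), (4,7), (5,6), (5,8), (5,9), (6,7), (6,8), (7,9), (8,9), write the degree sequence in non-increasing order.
[6, 6, 5, 4, 4, 4, 4, 3, 2] (degrees: deg(1)=2, deg(2)=6, deg(3)=3, deg(4)=4, deg(5)=5, deg(6)=6, deg(7)=4, deg(8)=4, deg(9)=4)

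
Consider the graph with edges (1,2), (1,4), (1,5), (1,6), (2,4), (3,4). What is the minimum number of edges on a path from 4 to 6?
2 (path: 4 -> 1 -> 6, 2 edges)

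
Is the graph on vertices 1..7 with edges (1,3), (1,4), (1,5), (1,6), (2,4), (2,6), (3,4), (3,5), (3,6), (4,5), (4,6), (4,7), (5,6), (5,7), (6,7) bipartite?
No (odd cycle of length 3: 6 -> 1 -> 3 -> 6)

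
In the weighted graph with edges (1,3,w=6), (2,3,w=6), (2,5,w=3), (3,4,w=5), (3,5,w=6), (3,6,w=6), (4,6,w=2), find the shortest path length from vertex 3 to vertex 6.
6 (path: 3 -> 6; weights 6 = 6)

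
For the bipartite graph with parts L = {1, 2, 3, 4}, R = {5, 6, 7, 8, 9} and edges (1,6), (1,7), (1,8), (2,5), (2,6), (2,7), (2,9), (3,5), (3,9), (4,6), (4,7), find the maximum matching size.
4 (matching: (1,8), (2,6), (3,9), (4,7); upper bound min(|L|,|R|) = min(4,5) = 4)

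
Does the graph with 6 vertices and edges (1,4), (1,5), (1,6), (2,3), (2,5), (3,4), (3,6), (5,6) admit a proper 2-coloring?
No (odd cycle of length 3: 6 -> 1 -> 5 -> 6)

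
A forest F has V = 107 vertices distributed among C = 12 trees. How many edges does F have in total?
95 (Each of the 12 component trees on V_i vertices has V_i - 1 edges; summing gives V - C = 107 - 12 = 95)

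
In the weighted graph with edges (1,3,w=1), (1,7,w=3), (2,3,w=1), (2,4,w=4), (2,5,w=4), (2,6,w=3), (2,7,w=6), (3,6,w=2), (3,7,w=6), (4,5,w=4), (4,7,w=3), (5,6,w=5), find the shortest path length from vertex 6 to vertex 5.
5 (path: 6 -> 5; weights 5 = 5)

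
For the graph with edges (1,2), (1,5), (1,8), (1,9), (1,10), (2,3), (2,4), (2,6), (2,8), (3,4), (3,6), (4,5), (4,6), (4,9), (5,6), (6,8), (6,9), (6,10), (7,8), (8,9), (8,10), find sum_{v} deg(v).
42 (handshake: sum of degrees = 2|E| = 2 x 21 = 42)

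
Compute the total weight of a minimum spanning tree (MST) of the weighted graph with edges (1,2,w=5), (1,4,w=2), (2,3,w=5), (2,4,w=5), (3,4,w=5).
12 (MST edges: (1,2,w=5), (1,4,w=2), (2,3,w=5); sum of weights 5 + 2 + 5 = 12)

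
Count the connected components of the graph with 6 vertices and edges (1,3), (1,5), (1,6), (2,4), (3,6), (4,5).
1 (components: {1, 2, 3, 4, 5, 6})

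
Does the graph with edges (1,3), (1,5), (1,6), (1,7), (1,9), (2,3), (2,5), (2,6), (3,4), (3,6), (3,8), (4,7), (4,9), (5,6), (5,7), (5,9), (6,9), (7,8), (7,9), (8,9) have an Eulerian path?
No (8 vertices have odd degree: {1, 2, 3, 4, 5, 6, 7, 8}; Eulerian path requires 0 or 2)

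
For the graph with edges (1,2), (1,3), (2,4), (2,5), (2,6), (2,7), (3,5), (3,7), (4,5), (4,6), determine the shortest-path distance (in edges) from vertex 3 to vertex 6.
3 (path: 3 -> 1 -> 2 -> 6, 3 edges)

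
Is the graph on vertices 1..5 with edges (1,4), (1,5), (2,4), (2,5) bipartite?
Yes. Partition: {1, 2, 3}, {4, 5}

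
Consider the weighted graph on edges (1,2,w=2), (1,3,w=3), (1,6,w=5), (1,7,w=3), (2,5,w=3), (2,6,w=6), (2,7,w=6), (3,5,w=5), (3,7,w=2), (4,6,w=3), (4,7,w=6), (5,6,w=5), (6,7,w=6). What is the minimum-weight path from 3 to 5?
5 (path: 3 -> 5; weights 5 = 5)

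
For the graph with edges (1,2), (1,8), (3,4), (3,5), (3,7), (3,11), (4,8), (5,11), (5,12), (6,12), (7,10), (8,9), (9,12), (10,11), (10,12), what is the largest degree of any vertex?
4 (attained at vertices 3, 12)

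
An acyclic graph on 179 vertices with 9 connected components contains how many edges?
170 (Each of the 9 component trees on V_i vertices has V_i - 1 edges; summing gives V - C = 179 - 9 = 170)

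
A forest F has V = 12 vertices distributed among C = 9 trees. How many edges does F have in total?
3 (Each of the 9 component trees on V_i vertices has V_i - 1 edges; summing gives V - C = 12 - 9 = 3)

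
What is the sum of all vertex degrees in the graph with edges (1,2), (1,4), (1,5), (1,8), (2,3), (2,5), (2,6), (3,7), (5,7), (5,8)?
20 (handshake: sum of degrees = 2|E| = 2 x 10 = 20)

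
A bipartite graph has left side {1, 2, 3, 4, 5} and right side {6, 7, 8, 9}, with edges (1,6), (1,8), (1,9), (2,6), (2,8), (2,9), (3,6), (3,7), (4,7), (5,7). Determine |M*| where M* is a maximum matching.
4 (matching: (1,9), (2,8), (3,6), (4,7); upper bound min(|L|,|R|) = min(5,4) = 4)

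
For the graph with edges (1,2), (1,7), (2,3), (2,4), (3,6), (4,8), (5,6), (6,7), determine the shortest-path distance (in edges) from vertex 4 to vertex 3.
2 (path: 4 -> 2 -> 3, 2 edges)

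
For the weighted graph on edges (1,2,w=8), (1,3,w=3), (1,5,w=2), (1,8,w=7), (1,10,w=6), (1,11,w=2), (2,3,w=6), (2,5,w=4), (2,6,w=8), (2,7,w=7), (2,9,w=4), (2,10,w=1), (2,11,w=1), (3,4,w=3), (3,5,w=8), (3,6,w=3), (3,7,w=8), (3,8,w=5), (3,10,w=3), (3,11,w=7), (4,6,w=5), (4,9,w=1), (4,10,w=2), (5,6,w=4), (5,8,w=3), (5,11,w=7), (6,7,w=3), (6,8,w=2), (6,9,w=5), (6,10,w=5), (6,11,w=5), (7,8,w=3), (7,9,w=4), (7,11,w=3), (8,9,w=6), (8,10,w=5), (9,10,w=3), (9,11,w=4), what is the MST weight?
20 (MST edges: (1,3,w=3), (1,5,w=2), (1,11,w=2), (2,10,w=1), (2,11,w=1), (3,6,w=3), (4,9,w=1), (4,10,w=2), (6,7,w=3), (6,8,w=2); sum of weights 3 + 2 + 2 + 1 + 1 + 3 + 1 + 2 + 3 + 2 = 20)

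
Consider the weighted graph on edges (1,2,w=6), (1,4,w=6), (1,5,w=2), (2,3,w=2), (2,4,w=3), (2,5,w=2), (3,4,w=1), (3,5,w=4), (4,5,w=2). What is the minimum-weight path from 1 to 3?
5 (path: 1 -> 5 -> 4 -> 3; weights 2 + 2 + 1 = 5)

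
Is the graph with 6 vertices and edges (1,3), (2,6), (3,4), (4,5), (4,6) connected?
Yes (BFS from 1 visits [1, 3, 4, 5, 6, 2] — all 6 vertices reached)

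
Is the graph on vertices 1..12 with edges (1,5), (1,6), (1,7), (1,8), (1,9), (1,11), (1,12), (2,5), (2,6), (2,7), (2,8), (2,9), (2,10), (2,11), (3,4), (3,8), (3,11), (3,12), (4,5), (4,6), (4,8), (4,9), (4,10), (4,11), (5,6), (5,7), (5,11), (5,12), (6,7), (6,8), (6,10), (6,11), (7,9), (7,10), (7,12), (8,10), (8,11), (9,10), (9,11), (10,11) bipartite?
No (odd cycle of length 3: 5 -> 1 -> 6 -> 5)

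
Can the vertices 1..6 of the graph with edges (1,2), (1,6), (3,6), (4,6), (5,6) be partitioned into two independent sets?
Yes. Partition: {1, 3, 4, 5}, {2, 6}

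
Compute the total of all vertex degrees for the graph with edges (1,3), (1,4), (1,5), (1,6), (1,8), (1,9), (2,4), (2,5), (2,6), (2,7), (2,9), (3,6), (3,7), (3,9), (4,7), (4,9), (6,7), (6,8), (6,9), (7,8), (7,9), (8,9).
44 (handshake: sum of degrees = 2|E| = 2 x 22 = 44)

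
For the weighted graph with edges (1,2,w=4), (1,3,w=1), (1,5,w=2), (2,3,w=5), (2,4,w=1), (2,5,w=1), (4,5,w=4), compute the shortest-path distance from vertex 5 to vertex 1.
2 (path: 5 -> 1; weights 2 = 2)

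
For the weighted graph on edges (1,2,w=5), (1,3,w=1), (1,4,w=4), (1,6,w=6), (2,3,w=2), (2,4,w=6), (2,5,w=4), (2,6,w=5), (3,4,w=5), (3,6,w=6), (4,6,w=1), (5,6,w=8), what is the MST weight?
12 (MST edges: (1,3,w=1), (1,4,w=4), (2,3,w=2), (2,5,w=4), (4,6,w=1); sum of weights 1 + 4 + 2 + 4 + 1 = 12)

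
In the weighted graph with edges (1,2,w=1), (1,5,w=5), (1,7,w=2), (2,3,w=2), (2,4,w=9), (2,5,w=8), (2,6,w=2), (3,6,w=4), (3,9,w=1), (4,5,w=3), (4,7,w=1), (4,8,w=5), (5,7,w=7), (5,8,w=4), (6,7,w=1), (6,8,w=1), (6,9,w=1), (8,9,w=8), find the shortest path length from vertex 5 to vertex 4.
3 (path: 5 -> 4; weights 3 = 3)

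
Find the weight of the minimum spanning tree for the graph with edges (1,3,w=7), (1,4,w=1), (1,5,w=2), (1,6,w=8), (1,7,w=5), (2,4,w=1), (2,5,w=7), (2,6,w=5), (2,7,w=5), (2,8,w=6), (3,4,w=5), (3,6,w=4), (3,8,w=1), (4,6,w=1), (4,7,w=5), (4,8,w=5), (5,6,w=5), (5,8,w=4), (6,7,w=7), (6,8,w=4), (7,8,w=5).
15 (MST edges: (1,4,w=1), (1,5,w=2), (1,7,w=5), (2,4,w=1), (3,6,w=4), (3,8,w=1), (4,6,w=1); sum of weights 1 + 2 + 5 + 1 + 4 + 1 + 1 = 15)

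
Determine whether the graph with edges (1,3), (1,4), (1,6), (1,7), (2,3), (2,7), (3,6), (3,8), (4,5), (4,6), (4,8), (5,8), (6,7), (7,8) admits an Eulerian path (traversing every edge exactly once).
Yes — and in fact it has an Eulerian circuit (the graph is connected and all 8 vertices have even degree)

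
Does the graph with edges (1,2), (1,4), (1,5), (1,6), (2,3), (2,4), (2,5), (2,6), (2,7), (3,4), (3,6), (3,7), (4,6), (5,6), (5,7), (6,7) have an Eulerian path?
Yes — and in fact it has an Eulerian circuit (the graph is connected and all 7 vertices have even degree)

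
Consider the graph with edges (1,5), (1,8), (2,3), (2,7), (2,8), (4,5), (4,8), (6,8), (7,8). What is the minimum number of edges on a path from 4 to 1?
2 (path: 4 -> 8 -> 1, 2 edges)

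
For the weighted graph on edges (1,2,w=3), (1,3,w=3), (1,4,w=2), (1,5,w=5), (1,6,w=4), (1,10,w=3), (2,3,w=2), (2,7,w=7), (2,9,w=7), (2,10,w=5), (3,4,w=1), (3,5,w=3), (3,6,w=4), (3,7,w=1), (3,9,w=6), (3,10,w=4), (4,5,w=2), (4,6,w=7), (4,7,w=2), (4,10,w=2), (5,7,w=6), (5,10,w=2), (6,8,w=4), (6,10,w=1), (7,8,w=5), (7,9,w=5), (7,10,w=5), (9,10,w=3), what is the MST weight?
18 (MST edges: (1,4,w=2), (2,3,w=2), (3,4,w=1), (3,7,w=1), (4,5,w=2), (4,10,w=2), (6,8,w=4), (6,10,w=1), (9,10,w=3); sum of weights 2 + 2 + 1 + 1 + 2 + 2 + 4 + 1 + 3 = 18)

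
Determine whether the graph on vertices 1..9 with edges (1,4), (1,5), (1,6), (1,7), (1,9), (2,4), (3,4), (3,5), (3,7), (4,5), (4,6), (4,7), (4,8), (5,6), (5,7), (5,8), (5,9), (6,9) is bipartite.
No (odd cycle of length 3: 4 -> 1 -> 6 -> 4)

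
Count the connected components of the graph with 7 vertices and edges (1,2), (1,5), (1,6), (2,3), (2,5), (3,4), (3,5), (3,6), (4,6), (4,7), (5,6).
1 (components: {1, 2, 3, 4, 5, 6, 7})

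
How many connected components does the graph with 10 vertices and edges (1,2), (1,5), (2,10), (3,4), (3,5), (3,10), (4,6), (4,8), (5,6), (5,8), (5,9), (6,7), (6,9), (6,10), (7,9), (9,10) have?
1 (components: {1, 2, 3, 4, 5, 6, 7, 8, 9, 10})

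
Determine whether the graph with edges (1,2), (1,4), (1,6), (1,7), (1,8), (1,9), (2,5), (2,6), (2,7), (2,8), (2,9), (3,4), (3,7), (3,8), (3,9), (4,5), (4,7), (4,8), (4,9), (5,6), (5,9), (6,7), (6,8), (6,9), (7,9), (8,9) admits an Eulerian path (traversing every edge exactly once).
Yes — and in fact it has an Eulerian circuit (the graph is connected and all 9 vertices have even degree)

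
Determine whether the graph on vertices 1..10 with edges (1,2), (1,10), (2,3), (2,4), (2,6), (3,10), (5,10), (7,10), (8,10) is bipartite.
Yes. Partition: {1, 3, 4, 5, 6, 7, 8, 9}, {2, 10}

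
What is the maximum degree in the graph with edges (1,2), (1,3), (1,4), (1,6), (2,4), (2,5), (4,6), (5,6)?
4 (attained at vertex 1)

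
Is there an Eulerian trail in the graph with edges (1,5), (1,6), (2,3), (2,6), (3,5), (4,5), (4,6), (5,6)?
Yes — and in fact it has an Eulerian circuit (the graph is connected and all 6 vertices have even degree)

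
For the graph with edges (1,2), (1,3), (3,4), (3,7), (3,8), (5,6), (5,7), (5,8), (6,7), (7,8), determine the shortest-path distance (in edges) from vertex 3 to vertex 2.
2 (path: 3 -> 1 -> 2, 2 edges)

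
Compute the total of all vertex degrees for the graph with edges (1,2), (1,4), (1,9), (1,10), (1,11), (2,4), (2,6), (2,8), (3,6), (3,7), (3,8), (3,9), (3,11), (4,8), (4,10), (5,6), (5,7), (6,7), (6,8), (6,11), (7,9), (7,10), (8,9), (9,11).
48 (handshake: sum of degrees = 2|E| = 2 x 24 = 48)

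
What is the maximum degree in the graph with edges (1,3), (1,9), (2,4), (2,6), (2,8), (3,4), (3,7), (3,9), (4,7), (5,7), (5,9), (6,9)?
4 (attained at vertices 3, 9)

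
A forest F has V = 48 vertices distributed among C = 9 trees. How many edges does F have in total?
39 (Each of the 9 component trees on V_i vertices has V_i - 1 edges; summing gives V - C = 48 - 9 = 39)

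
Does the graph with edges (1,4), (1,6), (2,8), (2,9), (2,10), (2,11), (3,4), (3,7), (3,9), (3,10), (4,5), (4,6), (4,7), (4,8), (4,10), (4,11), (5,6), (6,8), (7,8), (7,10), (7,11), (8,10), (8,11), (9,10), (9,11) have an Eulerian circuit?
No (2 vertices have odd degree: {7, 11}; Eulerian circuit requires 0)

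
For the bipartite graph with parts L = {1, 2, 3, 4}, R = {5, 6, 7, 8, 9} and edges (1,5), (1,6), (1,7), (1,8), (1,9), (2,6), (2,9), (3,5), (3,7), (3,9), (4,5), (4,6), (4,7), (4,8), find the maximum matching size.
4 (matching: (1,9), (2,6), (3,7), (4,8); upper bound min(|L|,|R|) = min(4,5) = 4)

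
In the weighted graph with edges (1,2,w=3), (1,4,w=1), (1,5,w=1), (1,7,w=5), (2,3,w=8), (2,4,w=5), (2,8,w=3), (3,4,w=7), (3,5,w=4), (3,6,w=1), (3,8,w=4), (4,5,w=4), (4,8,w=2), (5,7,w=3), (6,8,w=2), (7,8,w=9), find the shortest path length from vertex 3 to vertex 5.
4 (path: 3 -> 5; weights 4 = 4)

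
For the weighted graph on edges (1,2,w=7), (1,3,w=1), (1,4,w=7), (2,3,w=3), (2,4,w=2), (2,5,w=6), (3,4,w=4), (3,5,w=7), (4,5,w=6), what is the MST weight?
12 (MST edges: (1,3,w=1), (2,3,w=3), (2,4,w=2), (2,5,w=6); sum of weights 1 + 3 + 2 + 6 = 12)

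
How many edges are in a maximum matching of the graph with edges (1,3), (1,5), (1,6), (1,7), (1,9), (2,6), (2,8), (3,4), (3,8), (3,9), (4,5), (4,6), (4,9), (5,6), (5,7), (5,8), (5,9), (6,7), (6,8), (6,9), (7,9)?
4 (matching: (2,8), (3,4), (5,7), (6,9); upper bound floor(n/2) = floor(9/2) = 4)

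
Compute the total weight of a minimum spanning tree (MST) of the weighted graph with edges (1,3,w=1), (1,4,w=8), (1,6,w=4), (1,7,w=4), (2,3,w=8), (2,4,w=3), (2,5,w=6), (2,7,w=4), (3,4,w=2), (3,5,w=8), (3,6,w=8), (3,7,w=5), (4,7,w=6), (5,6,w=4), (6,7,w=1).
15 (MST edges: (1,3,w=1), (1,7,w=4), (2,4,w=3), (3,4,w=2), (5,6,w=4), (6,7,w=1); sum of weights 1 + 4 + 3 + 2 + 4 + 1 = 15)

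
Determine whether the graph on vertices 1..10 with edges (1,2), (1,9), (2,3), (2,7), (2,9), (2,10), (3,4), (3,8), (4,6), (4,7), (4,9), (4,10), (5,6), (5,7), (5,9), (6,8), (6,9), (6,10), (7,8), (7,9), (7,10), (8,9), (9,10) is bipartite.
No (odd cycle of length 3: 2 -> 1 -> 9 -> 2)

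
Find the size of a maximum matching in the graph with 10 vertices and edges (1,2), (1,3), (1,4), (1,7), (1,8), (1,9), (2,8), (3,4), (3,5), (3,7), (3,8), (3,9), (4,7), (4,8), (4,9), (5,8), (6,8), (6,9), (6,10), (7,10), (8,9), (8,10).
5 (matching: (1,7), (2,8), (3,5), (4,9), (6,10); upper bound floor(n/2) = floor(10/2) = 5)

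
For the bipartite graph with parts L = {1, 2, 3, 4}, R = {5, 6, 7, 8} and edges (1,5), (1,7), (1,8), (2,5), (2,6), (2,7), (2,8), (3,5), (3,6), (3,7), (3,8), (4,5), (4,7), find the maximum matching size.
4 (matching: (1,8), (2,7), (3,6), (4,5); upper bound min(|L|,|R|) = min(4,4) = 4)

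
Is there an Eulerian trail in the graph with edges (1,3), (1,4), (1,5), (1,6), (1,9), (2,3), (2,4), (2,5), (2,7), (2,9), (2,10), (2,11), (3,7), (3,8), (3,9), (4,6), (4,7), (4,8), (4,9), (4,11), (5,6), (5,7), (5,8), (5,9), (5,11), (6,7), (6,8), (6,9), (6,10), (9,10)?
No (10 vertices have odd degree: {1, 2, 3, 4, 5, 6, 7, 9, 10, 11}; Eulerian path requires 0 or 2)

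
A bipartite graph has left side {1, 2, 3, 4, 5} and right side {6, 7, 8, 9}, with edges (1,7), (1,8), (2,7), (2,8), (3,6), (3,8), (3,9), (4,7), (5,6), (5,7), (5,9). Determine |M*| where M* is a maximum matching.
4 (matching: (1,8), (2,7), (3,9), (5,6); upper bound min(|L|,|R|) = min(5,4) = 4)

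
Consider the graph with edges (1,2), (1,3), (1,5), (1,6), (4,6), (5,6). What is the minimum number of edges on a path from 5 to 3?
2 (path: 5 -> 1 -> 3, 2 edges)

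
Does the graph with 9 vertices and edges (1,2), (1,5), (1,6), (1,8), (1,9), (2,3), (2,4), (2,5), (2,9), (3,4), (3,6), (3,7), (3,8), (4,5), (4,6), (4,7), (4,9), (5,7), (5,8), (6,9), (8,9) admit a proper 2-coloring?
No (odd cycle of length 3: 6 -> 1 -> 9 -> 6)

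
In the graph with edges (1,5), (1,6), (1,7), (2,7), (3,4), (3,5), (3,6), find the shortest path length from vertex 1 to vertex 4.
3 (path: 1 -> 6 -> 3 -> 4, 3 edges)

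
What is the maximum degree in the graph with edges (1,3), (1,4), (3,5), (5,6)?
2 (attained at vertices 1, 3, 5)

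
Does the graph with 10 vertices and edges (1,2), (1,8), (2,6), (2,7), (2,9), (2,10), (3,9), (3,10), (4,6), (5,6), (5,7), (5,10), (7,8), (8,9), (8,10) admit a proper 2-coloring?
Yes. Partition: {1, 6, 7, 9, 10}, {2, 3, 4, 5, 8}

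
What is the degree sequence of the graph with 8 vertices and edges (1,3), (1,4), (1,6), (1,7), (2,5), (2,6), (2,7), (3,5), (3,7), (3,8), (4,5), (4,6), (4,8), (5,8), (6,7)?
[4, 4, 4, 4, 4, 4, 3, 3] (degrees: deg(1)=4, deg(2)=3, deg(3)=4, deg(4)=4, deg(5)=4, deg(6)=4, deg(7)=4, deg(8)=3)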